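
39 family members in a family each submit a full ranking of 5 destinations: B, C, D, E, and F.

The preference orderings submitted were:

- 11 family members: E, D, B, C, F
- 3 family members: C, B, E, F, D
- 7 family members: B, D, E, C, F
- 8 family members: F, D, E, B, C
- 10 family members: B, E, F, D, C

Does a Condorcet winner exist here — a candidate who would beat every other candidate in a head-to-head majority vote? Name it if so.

Head-to-head results (39 voters total):
B vs C: B wins 36–3.
B vs D: B wins 20–19.
B vs E: B wins 20–19.
B vs F: B wins 31–8.
C vs D: D wins 36–3.
C vs E: E wins 36–3.
C vs F: C wins 21–18.
D vs E: E wins 24–15.
D vs F: F wins 21–18.
E vs F: E wins 31–8.
B beats each rival — C (36–3), D (20–19), E (20–19), F (31–8) — so B is the Condorcet winner.

B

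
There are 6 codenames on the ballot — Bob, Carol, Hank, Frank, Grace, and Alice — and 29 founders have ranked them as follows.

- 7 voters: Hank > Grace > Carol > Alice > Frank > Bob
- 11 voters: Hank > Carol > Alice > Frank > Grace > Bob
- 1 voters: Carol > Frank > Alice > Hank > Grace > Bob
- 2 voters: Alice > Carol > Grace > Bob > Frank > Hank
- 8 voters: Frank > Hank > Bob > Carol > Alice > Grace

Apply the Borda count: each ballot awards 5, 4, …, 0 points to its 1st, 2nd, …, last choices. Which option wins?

Borda scores:
  Bob: 7·0 + 11·0 + 0 + 2·2 + 8·3 = 28
  Carol: 7·3 + 11·4 + 5 + 2·4 + 8·2 = 94
  Hank: 7·5 + 11·5 + 2 + 2·0 + 8·4 = 124
  Frank: 7·1 + 11·2 + 4 + 2·1 + 8·5 = 75
  Grace: 7·4 + 11·1 + 1 + 2·3 + 8·0 = 46
  Alice: 7·2 + 11·3 + 3 + 2·5 + 8·1 = 68
Hank has the highest total.

Hank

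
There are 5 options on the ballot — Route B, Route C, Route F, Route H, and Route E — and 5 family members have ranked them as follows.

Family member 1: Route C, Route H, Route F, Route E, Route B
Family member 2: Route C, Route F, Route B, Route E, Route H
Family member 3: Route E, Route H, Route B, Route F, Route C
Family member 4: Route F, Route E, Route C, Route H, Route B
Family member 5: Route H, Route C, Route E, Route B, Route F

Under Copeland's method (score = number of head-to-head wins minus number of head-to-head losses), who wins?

Route C

Pairwise results:
  Route B vs Route C: Route C wins 4–1.
  Route B vs Route F: Route F wins 3–2.
  Route B vs Route H: Route H wins 4–1.
  Route B vs Route E: Route E wins 4–1.
  Route C vs Route F: Route C wins 3–2.
  Route C vs Route H: Route C wins 3–2.
  Route C vs Route E: Route C wins 3–2.
  Route F vs Route H: Route H wins 3–2.
  Route F vs Route E: Route F wins 3–2.
  Route H vs Route E: Route E wins 3–2.
Copeland scores (wins − losses):
  Route B: 0 − 4 = -4
  Route C: 4 − 0 = 4
  Route F: 2 − 2 = 0
  Route H: 2 − 2 = 0
  Route E: 2 − 2 = 0
Route C has the best Copeland score.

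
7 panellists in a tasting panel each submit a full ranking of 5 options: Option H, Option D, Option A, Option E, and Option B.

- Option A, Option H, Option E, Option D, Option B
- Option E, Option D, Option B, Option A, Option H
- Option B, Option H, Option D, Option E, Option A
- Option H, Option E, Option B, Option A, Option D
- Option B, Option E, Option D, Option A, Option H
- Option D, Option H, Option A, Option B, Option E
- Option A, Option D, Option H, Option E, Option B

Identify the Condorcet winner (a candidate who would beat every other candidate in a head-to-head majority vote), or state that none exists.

Head-to-head results (7 voters total):
Option H vs Option D: Option D wins 4–3.
Option H vs Option A: Option A wins 4–3.
Option H vs Option E: Option H wins 5–2.
Option H vs Option B: Option H wins 4–3.
Option D vs Option A: Option D wins 4–3.
Option D vs Option E: Option E wins 4–3.
Option D vs Option B: Option D wins 4–3.
Option A vs Option E: Option E wins 4–3.
Option A vs Option B: Option B wins 4–3.
Option E vs Option B: Option E wins 4–3.
No candidate beats all others: Option H beats Option E beats Option D beats Option H, a majority cycle.

None — there is no Condorcet winner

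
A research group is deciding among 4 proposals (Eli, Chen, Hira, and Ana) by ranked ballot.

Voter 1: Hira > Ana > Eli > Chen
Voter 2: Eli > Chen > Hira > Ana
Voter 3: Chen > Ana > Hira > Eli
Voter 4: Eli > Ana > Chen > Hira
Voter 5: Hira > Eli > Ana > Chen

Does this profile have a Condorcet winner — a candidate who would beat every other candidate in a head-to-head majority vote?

Head-to-head results (5 voters total):
Eli vs Chen: Eli wins 4–1.
Eli vs Hira: Hira wins 3–2.
Eli vs Ana: Eli wins 3–2.
Chen vs Hira: Chen wins 3–2.
Chen vs Ana: Ana wins 3–2.
Hira vs Ana: Hira wins 3–2.
No candidate beats all others: Eli beats Chen beats Hira beats Eli, a majority cycle.

No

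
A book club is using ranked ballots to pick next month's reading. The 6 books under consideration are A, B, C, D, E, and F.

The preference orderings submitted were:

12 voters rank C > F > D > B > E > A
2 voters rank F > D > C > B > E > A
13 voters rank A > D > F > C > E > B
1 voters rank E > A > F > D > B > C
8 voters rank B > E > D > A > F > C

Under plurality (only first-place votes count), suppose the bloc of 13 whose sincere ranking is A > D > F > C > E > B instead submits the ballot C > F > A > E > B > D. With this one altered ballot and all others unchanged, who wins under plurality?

C

First-place totals with the altered ballot: A 0, B 8, C 25, D 0, E 1, F 2.
The switch changes the winner from A to C.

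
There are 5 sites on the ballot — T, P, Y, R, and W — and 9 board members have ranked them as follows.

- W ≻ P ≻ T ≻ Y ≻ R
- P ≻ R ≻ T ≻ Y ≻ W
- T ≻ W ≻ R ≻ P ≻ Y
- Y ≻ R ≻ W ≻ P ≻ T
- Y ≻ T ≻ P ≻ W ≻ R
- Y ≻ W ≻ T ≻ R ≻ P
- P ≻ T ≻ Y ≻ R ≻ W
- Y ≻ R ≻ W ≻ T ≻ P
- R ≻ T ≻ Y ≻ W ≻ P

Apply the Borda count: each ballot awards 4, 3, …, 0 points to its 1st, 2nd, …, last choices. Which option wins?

Borda scores:
  T: 2 + 2 + 4 + 0 + 3 + 2 + 3 + 1 + 3 = 20
  P: 3 + 4 + 1 + 1 + 2 + 0 + 4 + 0 + 0 = 15
  Y: 1 + 1 + 0 + 4 + 4 + 4 + 2 + 4 + 2 = 22
  R: 0 + 3 + 2 + 3 + 0 + 1 + 1 + 3 + 4 = 17
  W: 4 + 0 + 3 + 2 + 1 + 3 + 0 + 2 + 1 = 16
Y has the highest total.

Y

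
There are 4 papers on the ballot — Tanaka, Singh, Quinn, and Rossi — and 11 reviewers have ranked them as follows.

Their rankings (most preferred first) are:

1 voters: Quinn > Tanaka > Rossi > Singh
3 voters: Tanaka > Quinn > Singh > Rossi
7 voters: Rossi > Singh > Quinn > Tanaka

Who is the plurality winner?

Rossi

First-place vote totals:
  Tanaka: 3
  Singh: 0
  Quinn: 1
  Rossi: 7
Rossi has the most first-place votes.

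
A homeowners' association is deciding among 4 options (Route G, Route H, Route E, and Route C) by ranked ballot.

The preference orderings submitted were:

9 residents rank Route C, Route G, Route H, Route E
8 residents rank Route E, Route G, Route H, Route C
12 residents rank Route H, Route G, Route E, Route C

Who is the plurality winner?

Route H

First-place vote totals:
  Route G: 0
  Route H: 12
  Route E: 8
  Route C: 9
Route H has the most first-place votes.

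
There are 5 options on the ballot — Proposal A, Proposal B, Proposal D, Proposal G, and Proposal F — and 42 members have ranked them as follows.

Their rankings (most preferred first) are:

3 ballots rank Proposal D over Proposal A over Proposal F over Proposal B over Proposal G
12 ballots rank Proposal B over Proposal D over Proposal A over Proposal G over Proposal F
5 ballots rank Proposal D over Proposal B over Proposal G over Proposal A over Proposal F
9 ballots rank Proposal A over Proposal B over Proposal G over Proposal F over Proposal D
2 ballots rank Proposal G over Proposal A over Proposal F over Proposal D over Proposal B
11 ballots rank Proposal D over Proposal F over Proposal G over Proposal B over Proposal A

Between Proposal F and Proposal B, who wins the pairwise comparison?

Ballots ranking Proposal F above Proposal B: 3+2+11 = 16.
Ballots ranking Proposal B above Proposal F: 12+5+9 = 26.
Proposal B wins the head-to-head, 26–16.

Proposal B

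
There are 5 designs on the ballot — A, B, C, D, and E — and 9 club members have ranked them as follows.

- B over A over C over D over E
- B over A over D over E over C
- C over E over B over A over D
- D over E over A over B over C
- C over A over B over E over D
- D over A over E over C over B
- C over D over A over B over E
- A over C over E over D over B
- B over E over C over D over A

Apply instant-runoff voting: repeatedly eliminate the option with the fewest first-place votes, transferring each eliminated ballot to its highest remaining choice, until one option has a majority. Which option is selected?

Round 1: B 3, C 3, D 2, A 1, E 0. E has the fewest and is eliminated.
Round 2: B 3, C 3, D 2, A 1. A has the fewest and is eliminated.
Round 3: C 4, B 3, D 2. D has the fewest and is eliminated.
Round 4: C 5, B 4. C has a majority.

C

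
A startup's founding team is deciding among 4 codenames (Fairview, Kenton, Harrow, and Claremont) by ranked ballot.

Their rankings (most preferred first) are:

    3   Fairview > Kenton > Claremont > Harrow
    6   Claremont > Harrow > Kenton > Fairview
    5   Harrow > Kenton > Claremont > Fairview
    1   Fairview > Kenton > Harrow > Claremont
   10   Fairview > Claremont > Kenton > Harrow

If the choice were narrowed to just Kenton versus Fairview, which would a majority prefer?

Ballots ranking Kenton above Fairview: 6+5 = 11.
Ballots ranking Fairview above Kenton: 3+1+10 = 14.
Fairview wins the head-to-head, 14–11.

Fairview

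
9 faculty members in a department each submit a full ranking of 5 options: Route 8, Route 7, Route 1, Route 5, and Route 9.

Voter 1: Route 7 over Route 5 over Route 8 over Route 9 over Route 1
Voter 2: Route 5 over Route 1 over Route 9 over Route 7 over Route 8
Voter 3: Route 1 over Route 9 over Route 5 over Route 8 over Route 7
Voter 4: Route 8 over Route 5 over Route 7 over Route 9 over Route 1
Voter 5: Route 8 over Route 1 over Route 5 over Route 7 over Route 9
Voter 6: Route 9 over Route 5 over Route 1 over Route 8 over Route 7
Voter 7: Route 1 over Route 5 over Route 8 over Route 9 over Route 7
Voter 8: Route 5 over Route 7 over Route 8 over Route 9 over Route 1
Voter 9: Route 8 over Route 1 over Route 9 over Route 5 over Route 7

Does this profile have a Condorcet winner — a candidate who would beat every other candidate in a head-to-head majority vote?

Head-to-head results (9 voters total):
Route 8 vs Route 7: Route 8 wins 6–3.
Route 8 vs Route 1: Route 8 wins 5–4.
Route 8 vs Route 5: Route 5 wins 6–3.
Route 8 vs Route 9: Route 8 wins 6–3.
Route 7 vs Route 1: Route 1 wins 6–3.
Route 7 vs Route 5: Route 5 wins 8–1.
Route 7 vs Route 9: Route 9 wins 5–4.
Route 1 vs Route 5: Route 5 wins 5–4.
Route 1 vs Route 9: Route 1 wins 5–4.
Route 5 vs Route 9: Route 5 wins 6–3.
Route 5 beats each rival — Route 8 (6–3), Route 7 (8–1), Route 1 (5–4), Route 9 (6–3) — so Route 5 is the Condorcet winner.

Yes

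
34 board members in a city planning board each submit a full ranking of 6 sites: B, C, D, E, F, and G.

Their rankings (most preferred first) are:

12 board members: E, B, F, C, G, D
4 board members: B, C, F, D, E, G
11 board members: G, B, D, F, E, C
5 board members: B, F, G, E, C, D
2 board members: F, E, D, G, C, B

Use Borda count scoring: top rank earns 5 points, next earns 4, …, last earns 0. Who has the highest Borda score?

Borda scores:
  B: 12·4 + 4·5 + 11·4 + 5·5 + 2·0 = 137
  C: 12·2 + 4·4 + 11·0 + 5·1 + 2·1 = 47
  D: 12·0 + 4·2 + 11·3 + 5·0 + 2·3 = 47
  E: 12·5 + 4·1 + 11·1 + 5·2 + 2·4 = 93
  F: 12·3 + 4·3 + 11·2 + 5·4 + 2·5 = 100
  G: 12·1 + 4·0 + 11·5 + 5·3 + 2·2 = 86
B has the highest total.

B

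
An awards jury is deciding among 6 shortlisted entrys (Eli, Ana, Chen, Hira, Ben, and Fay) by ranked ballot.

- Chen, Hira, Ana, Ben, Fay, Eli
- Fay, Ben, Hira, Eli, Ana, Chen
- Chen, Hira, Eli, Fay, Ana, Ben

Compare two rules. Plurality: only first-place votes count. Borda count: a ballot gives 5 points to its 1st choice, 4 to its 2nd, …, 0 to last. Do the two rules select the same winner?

No

Plurality first-place counts: Eli 0, Ana 0, Chen 2, Hira 0, Ben 0, Fay 1 → Chen.
Borda totals: Eli 5, Ana 5, Chen 10, Hira 11, Ben 6, Fay 8 → Hira.
The two rules disagree: plurality picks Chen, Borda picks Hira.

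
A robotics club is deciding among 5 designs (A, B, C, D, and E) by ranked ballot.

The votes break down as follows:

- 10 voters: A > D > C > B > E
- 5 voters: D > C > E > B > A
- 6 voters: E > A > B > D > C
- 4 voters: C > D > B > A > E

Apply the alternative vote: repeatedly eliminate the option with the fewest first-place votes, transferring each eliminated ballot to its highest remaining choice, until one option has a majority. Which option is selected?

Round 1: A 10, E 6, D 5, C 4, B 0. B has the fewest and is eliminated.
Round 2: A 10, E 6, D 5, C 4. C has the fewest and is eliminated.
Round 3: A 10, D 9, E 6. E has the fewest and is eliminated.
Round 4: A 16, D 9. A has a majority.

A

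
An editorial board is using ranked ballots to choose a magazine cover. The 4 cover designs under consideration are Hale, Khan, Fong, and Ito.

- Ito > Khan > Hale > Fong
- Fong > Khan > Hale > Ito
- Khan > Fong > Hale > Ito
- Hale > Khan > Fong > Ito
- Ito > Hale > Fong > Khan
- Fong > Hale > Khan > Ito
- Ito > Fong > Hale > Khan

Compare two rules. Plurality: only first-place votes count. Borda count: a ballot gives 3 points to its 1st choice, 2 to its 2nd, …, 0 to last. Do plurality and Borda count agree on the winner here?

No

Plurality first-place counts: Hale 1, Khan 1, Fong 2, Ito 3 → Ito.
Borda totals: Hale 11, Khan 10, Fong 12, Ito 9 → Fong.
The two rules disagree: plurality picks Ito, Borda picks Fong.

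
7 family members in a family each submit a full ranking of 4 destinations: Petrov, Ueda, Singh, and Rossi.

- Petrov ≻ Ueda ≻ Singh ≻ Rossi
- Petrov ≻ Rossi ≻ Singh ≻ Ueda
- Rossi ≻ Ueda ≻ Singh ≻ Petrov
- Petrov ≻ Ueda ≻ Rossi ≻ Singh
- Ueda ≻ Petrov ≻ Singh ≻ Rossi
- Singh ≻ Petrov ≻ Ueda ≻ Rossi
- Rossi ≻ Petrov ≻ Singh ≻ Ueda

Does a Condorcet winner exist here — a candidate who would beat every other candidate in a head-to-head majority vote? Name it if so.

Petrov

Head-to-head results (7 voters total):
Petrov vs Ueda: Petrov wins 5–2.
Petrov vs Singh: Petrov wins 5–2.
Petrov vs Rossi: Petrov wins 5–2.
Ueda vs Singh: Ueda wins 4–3.
Ueda vs Rossi: Ueda wins 4–3.
Singh vs Rossi: Rossi wins 4–3.
Petrov beats each rival — Ueda (5–2), Singh (5–2), Rossi (5–2) — so Petrov is the Condorcet winner.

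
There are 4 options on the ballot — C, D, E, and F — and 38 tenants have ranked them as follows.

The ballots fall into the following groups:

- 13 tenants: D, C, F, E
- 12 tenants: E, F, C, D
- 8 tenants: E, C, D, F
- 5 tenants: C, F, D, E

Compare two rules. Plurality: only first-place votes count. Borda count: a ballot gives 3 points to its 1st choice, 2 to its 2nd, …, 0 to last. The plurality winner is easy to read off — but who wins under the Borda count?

C

Plurality first-place counts: C 5, D 13, E 20, F 0 → E.
Borda totals: C 69, D 52, E 60, F 47 → C.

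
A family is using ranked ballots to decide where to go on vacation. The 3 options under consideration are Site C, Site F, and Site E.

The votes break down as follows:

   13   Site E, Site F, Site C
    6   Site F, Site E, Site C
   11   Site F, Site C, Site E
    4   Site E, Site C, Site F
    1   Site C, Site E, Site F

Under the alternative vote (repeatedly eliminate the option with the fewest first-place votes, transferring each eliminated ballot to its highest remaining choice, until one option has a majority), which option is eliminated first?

Round 1: Site F 17, Site E 17, Site C 1. Site C has the fewest and is eliminated.
Round 2: Site E 18, Site F 17. Site E has a majority.

Site C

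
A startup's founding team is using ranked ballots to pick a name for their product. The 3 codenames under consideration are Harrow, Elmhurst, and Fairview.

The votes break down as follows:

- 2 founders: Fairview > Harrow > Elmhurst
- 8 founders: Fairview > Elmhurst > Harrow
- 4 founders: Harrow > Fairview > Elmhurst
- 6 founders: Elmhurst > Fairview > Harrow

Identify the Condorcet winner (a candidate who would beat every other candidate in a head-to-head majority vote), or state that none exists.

Head-to-head results (20 voters total):
Harrow vs Elmhurst: Elmhurst wins 14–6.
Harrow vs Fairview: Fairview wins 16–4.
Elmhurst vs Fairview: Fairview wins 14–6.
Fairview beats each rival — Harrow (16–4), Elmhurst (14–6) — so Fairview is the Condorcet winner.

Fairview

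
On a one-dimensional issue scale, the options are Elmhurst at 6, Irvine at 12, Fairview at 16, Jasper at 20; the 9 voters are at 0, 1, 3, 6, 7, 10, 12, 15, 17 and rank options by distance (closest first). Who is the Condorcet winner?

Elmhurst

With single-peaked preferences on a line, the Condorcet winner is the candidate closest to the median voter.
The median voter (position 7) is closest to Elmhurst at 6.
Check: Elmhurst vs Irvine — voters closer to Elmhurst: 5 of 9.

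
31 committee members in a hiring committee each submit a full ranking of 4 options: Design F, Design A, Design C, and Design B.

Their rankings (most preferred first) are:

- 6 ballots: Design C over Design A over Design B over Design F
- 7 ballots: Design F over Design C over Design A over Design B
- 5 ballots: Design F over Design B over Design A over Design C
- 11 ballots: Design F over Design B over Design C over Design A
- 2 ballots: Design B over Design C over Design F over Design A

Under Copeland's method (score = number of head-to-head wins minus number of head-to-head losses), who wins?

Design F

Pairwise results:
  Design F vs Design A: Design F wins 25–6.
  Design F vs Design C: Design F wins 23–8.
  Design F vs Design B: Design F wins 23–8.
  Design A vs Design C: Design C wins 26–5.
  Design A vs Design B: Design B wins 18–13.
  Design C vs Design B: Design B wins 18–13.
Copeland scores (wins − losses):
  Design F: 3 − 0 = 3
  Design A: 0 − 3 = -3
  Design C: 1 − 2 = -1
  Design B: 2 − 1 = 1
Design F has the best Copeland score.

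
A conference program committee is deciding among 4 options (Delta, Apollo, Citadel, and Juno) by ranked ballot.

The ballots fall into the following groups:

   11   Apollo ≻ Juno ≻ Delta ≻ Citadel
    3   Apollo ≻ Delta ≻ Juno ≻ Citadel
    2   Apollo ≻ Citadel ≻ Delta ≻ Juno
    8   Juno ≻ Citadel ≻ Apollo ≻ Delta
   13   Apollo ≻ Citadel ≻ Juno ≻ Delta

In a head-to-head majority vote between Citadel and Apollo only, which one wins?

Apollo

Ballots ranking Citadel above Apollo: 8.
Ballots ranking Apollo above Citadel: 11+3+2+13 = 29.
Apollo wins the head-to-head, 29–8.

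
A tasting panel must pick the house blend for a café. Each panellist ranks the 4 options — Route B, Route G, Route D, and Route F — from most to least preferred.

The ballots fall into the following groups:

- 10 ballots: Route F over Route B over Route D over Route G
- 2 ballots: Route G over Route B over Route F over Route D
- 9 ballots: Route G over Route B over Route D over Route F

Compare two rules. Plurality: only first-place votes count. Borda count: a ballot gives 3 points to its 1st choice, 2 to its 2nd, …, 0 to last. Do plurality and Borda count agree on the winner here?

Plurality first-place counts: Route B 0, Route G 11, Route D 0, Route F 10 → Route G.
Borda totals: Route B 42, Route G 33, Route D 19, Route F 32 → Route B.
The two rules disagree: plurality picks Route G, Borda picks Route B.

No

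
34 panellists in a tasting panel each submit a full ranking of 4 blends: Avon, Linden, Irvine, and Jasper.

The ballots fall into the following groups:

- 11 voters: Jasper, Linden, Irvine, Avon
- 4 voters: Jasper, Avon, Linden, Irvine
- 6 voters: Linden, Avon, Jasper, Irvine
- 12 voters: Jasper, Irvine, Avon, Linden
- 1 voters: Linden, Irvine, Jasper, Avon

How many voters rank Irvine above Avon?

24

Ballots ranking Irvine above Avon: 11+12+1 = 24.
Ballots ranking Avon above Irvine: 4+6 = 10.
So 24 of 34 voters prefer Irvine to Avon.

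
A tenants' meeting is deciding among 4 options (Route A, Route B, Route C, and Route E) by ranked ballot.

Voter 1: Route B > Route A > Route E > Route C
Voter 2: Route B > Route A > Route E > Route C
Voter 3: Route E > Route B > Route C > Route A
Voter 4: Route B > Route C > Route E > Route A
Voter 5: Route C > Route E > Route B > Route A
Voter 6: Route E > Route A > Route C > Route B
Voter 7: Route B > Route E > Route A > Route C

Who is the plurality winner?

First-place vote totals:
  Route A: 0
  Route B: 4
  Route C: 1
  Route E: 2
Route B has the most first-place votes.

Route B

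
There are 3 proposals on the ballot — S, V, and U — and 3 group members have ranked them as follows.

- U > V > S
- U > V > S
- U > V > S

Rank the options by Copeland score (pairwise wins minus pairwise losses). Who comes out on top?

Pairwise results:
  S vs V: V wins 3–0.
  S vs U: U wins 3–0.
  V vs U: U wins 3–0.
Copeland scores (wins − losses):
  S: 0 − 2 = -2
  V: 1 − 1 = 0
  U: 2 − 0 = 2
U has the best Copeland score.

U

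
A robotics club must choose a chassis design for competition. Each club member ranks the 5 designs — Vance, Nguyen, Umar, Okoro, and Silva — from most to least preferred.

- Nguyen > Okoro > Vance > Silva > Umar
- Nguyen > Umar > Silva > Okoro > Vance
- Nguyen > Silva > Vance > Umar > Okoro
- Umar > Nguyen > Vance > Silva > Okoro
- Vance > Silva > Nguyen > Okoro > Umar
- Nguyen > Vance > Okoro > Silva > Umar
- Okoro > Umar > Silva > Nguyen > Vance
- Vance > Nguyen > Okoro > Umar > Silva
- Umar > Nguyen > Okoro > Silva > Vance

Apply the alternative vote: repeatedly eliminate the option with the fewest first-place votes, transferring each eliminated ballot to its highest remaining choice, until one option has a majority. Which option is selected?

Nguyen

Round 1: Nguyen 4, Vance 2, Umar 2, Okoro 1, Silva 0. Silva has the fewest and is eliminated.
Round 2: Nguyen 4, Vance 2, Umar 2, Okoro 1. Okoro has the fewest and is eliminated.
Round 3: Nguyen 4, Umar 3, Vance 2. Vance has the fewest and is eliminated.
Round 4: Nguyen 6, Umar 3. Nguyen has a majority.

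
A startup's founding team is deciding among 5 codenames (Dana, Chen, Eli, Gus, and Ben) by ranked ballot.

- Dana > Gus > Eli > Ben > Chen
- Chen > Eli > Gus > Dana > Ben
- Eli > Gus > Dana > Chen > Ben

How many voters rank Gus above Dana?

Ballots ranking Gus above Dana: 2.
Ballots ranking Dana above Gus: 1.
So 2 of 3 voters prefer Gus to Dana.

2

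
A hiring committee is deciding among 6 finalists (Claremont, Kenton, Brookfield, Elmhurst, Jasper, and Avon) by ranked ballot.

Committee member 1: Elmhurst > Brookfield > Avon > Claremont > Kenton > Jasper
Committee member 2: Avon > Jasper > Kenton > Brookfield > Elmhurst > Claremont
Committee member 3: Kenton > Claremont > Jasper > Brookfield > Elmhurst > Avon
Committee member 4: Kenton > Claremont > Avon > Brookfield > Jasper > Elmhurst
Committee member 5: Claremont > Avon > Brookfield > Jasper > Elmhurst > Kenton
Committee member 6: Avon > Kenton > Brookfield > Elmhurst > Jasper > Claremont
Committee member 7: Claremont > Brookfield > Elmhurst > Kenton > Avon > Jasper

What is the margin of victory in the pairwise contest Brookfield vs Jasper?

Ballots ranking Brookfield above Jasper: 5.
Ballots ranking Jasper above Brookfield: 2.
Brookfield wins 5–2, a margin of 3.

3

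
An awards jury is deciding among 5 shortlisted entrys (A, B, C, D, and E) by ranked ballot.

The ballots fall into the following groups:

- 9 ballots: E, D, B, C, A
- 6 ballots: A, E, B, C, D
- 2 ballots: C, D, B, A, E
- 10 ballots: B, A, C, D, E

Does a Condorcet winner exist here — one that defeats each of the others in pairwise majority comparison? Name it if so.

No Condorcet winner

Head-to-head results (27 voters total):
A vs B: B wins 21–6.
A vs C: A wins 16–11.
A vs D: A wins 16–11.
A vs E: A wins 18–9.
B vs C: B wins 25–2.
B vs D: B wins 16–11.
B vs E: E wins 15–12.
C vs D: C wins 18–9.
C vs E: E wins 15–12.
D vs E: E wins 15–12.
No candidate beats all others: A beats E beats B beats A, a majority cycle.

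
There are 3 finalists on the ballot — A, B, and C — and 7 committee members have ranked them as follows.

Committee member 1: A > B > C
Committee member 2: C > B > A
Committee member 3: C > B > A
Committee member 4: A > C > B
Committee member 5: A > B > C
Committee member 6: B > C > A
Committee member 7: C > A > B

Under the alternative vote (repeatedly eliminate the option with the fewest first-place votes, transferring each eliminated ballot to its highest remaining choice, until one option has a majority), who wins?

C

Round 1: A 3, C 3, B 1. B has the fewest and is eliminated.
Round 2: C 4, A 3. C has a majority.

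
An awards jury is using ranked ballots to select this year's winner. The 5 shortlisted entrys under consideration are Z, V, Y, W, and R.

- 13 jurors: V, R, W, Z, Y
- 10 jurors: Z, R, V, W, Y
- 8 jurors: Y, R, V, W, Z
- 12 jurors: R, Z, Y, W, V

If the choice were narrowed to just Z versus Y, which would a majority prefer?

Z

Ballots ranking Z above Y: 13+10+12 = 35.
Ballots ranking Y above Z: 8.
Z wins the head-to-head, 35–8.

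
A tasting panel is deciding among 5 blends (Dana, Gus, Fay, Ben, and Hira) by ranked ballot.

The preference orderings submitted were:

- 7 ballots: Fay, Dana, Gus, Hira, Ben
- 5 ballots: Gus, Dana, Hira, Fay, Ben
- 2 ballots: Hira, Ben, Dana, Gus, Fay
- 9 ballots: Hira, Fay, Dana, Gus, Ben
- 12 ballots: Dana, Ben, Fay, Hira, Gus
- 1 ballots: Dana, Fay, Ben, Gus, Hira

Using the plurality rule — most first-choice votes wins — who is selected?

Dana

First-place vote totals:
  Dana: 13
  Gus: 5
  Fay: 7
  Ben: 0
  Hira: 11
Dana has the most first-place votes.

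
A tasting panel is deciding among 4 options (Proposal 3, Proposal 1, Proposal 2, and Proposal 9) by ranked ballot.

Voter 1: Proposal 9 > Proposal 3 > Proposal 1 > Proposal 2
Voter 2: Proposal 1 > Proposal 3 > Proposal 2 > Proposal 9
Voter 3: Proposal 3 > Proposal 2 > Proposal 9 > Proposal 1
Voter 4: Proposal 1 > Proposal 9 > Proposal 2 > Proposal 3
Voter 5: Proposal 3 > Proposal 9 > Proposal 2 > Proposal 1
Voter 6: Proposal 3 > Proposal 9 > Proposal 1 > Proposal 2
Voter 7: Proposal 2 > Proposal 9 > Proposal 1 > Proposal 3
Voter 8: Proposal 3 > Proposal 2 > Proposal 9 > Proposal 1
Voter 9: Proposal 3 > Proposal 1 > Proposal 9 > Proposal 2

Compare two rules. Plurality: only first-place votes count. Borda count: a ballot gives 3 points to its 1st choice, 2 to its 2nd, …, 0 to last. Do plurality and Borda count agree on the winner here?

Yes

Plurality first-place counts: Proposal 3 5, Proposal 1 2, Proposal 2 1, Proposal 9 1 → Proposal 3.
Borda totals: Proposal 3 19, Proposal 1 11, Proposal 2 10, Proposal 9 14 → Proposal 3.
The two rules agree on Proposal 3.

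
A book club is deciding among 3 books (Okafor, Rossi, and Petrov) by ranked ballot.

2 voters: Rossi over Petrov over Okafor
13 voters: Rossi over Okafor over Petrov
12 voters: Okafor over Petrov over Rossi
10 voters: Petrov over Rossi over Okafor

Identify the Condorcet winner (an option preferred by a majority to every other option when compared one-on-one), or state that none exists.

No Condorcet winner

Head-to-head results (37 voters total):
Okafor vs Rossi: Rossi wins 25–12.
Okafor vs Petrov: Okafor wins 25–12.
Rossi vs Petrov: Petrov wins 22–15.
No candidate beats all others: Okafor beats Petrov beats Rossi beats Okafor, a majority cycle.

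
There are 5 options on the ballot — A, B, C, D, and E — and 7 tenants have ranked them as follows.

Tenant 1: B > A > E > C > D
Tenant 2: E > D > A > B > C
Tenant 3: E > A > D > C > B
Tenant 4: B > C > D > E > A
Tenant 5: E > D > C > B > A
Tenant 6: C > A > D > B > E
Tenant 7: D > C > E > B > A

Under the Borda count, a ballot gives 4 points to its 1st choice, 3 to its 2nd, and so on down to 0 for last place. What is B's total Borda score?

12

Borda scores:
  A: 3 + 2 + 3 + 0 + 0 + 3 + 0 = 11
  B: 4 + 1 + 0 + 4 + 1 + 1 + 1 = 12
  C: 1 + 0 + 1 + 3 + 2 + 4 + 3 = 14
  D: 0 + 3 + 2 + 2 + 3 + 2 + 4 = 16
  E: 2 + 4 + 4 + 1 + 4 + 0 + 2 = 17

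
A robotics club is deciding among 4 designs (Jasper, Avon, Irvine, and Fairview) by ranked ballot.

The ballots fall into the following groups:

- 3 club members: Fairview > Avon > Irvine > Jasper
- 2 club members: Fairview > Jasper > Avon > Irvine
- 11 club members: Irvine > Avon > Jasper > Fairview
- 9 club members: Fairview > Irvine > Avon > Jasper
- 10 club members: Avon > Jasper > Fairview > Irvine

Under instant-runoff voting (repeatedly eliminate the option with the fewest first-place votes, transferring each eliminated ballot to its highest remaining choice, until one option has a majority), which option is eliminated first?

Jasper

Round 1: Fairview 14, Irvine 11, Avon 10, Jasper 0. Jasper has the fewest and is eliminated.
Round 2: Fairview 14, Irvine 11, Avon 10. Avon has the fewest and is eliminated.
Round 3: Fairview 24, Irvine 11. Fairview has a majority.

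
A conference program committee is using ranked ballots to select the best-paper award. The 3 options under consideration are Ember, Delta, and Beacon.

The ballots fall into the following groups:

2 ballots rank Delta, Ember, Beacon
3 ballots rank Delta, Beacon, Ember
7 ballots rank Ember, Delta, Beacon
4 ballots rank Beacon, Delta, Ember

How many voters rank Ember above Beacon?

Ballots ranking Ember above Beacon: 2+7 = 9.
Ballots ranking Beacon above Ember: 3+4 = 7.
So 9 of 16 voters prefer Ember to Beacon.

9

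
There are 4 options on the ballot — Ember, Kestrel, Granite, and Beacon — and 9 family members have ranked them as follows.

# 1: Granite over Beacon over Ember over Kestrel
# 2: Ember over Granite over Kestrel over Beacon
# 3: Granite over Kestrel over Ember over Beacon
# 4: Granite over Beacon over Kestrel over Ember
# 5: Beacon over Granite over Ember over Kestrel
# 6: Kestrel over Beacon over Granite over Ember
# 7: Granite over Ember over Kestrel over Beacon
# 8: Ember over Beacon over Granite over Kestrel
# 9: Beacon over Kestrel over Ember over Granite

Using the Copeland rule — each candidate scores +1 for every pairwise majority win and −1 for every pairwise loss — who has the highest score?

Pairwise results:
  Ember vs Kestrel: Ember wins 5–4.
  Ember vs Granite: Granite wins 6–3.
  Ember vs Beacon: Beacon wins 5–4.
  Kestrel vs Granite: Granite wins 7–2.
  Kestrel vs Beacon: Beacon wins 5–4.
  Granite vs Beacon: Granite wins 5–4.
Copeland scores (wins − losses):
  Ember: 1 − 2 = -1
  Kestrel: 0 − 3 = -3
  Granite: 3 − 0 = 3
  Beacon: 2 − 1 = 1
Granite has the best Copeland score.

Granite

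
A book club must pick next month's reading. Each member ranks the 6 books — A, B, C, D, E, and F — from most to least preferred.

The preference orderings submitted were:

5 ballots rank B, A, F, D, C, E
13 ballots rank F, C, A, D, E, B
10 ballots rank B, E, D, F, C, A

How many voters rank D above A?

10

Ballots ranking D above A: 10.
Ballots ranking A above D: 5+13 = 18.
So 10 of 28 voters prefer D to A.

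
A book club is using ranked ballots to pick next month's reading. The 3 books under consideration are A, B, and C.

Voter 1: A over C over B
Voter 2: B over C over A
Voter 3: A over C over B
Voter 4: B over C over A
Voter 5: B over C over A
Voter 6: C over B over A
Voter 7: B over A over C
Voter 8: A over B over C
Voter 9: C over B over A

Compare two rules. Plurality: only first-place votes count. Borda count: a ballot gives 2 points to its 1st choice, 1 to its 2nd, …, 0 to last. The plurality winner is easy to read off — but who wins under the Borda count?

Plurality first-place counts: A 3, B 4, C 2 → B.
Borda totals: A 7, B 11, C 9 → B.

B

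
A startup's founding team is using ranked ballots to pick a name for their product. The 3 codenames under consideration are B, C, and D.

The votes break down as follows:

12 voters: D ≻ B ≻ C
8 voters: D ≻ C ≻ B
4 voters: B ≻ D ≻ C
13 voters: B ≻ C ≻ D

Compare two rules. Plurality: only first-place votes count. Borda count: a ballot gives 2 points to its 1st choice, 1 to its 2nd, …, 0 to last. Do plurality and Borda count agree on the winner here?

No

Plurality first-place counts: B 17, C 0, D 20 → D.
Borda totals: B 46, C 21, D 44 → B.
The two rules disagree: plurality picks D, Borda picks B.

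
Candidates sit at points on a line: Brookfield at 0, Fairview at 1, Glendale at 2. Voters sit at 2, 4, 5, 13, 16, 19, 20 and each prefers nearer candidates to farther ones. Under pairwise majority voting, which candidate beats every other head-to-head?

With single-peaked preferences on a line, the Condorcet winner is the candidate closest to the median voter.
The median voter (position 13) is closest to Glendale at 2.
Check: Glendale vs Brookfield — voters closer to Glendale: 7 of 7.

Glendale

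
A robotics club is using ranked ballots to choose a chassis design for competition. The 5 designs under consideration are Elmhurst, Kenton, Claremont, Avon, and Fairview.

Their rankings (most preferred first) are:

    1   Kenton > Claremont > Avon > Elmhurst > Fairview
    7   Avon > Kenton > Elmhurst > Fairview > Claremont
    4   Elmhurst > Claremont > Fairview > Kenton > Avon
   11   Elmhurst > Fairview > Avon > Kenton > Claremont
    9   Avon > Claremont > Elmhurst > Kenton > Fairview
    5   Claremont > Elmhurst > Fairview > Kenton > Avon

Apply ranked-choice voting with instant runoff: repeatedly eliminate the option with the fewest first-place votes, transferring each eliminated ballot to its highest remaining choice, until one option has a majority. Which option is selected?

Round 1: Avon 16, Elmhurst 15, Claremont 5, Kenton 1, Fairview 0. Fairview has the fewest and is eliminated.
Round 2: Avon 16, Elmhurst 15, Claremont 5, Kenton 1. Kenton has the fewest and is eliminated.
Round 3: Avon 16, Elmhurst 15, Claremont 6. Claremont has the fewest and is eliminated.
Round 4: Elmhurst 20, Avon 17. Elmhurst has a majority.

Elmhurst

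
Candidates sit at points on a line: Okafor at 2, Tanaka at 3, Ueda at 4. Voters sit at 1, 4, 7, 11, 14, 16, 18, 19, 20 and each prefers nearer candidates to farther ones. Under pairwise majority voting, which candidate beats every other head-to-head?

With single-peaked preferences on a line, the Condorcet winner is the candidate closest to the median voter.
The median voter (position 14) is closest to Ueda at 4.
Check: Ueda vs Tanaka — voters closer to Ueda: 8 of 9.

Ueda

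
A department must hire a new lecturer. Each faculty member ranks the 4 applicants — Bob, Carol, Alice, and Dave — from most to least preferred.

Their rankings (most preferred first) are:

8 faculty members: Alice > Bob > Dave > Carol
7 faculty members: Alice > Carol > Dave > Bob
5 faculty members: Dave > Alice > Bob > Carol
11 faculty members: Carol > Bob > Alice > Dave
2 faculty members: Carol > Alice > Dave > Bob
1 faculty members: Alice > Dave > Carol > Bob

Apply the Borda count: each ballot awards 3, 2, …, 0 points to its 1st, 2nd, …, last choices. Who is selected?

Borda scores:
  Bob: 8·2 + 7·0 + 5·1 + 11·2 + 2·0 + 0 = 43
  Carol: 8·0 + 7·2 + 5·0 + 11·3 + 2·3 + 1 = 54
  Alice: 8·3 + 7·3 + 5·2 + 11·1 + 2·2 + 3 = 73
  Dave: 8·1 + 7·1 + 5·3 + 11·0 + 2·1 + 2 = 34
Alice has the highest total.

Alice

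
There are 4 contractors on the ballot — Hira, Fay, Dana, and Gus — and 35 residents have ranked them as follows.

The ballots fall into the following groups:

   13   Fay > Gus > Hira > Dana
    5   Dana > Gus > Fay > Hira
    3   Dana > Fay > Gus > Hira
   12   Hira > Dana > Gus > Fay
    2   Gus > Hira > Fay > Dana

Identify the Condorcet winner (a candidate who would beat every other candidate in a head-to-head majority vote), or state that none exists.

No Condorcet winner

Head-to-head results (35 voters total):
Hira vs Fay: Fay wins 21–14.
Hira vs Dana: Hira wins 27–8.
Hira vs Gus: Gus wins 23–12.
Fay vs Dana: Dana wins 20–15.
Fay vs Gus: Gus wins 19–16.
Dana vs Gus: Dana wins 20–15.
No candidate beats all others: Hira beats Dana beats Fay beats Hira, a majority cycle.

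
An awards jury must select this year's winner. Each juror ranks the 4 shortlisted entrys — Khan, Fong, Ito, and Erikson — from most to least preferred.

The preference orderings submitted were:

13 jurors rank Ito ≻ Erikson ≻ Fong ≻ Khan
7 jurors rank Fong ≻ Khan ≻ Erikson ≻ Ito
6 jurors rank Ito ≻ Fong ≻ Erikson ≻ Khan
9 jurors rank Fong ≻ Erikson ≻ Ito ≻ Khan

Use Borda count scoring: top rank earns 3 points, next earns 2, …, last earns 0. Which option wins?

Fong

Borda scores:
  Khan: 13·0 + 7·2 + 6·0 + 9·0 = 14
  Fong: 13·1 + 7·3 + 6·2 + 9·3 = 73
  Ito: 13·3 + 7·0 + 6·3 + 9·1 = 66
  Erikson: 13·2 + 7·1 + 6·1 + 9·2 = 57
Fong has the highest total.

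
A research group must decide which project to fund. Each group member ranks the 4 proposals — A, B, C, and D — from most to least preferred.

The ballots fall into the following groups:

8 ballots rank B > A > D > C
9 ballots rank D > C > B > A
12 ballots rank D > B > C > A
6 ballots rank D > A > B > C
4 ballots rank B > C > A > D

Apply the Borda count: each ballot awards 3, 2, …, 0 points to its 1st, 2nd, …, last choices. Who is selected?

Borda scores:
  A: 8·2 + 9·0 + 12·0 + 6·2 + 4·1 = 32
  B: 8·3 + 9·1 + 12·2 + 6·1 + 4·3 = 75
  C: 8·0 + 9·2 + 12·1 + 6·0 + 4·2 = 38
  D: 8·1 + 9·3 + 12·3 + 6·3 + 4·0 = 89
D has the highest total.

D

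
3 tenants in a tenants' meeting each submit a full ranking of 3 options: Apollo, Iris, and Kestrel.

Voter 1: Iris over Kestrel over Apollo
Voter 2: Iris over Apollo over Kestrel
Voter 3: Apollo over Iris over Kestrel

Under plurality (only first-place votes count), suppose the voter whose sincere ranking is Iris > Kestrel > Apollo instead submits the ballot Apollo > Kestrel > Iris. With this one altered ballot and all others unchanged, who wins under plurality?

First-place totals with the altered ballot: Apollo 2, Iris 1, Kestrel 0.
The switch changes the winner from Iris to Apollo.

Apollo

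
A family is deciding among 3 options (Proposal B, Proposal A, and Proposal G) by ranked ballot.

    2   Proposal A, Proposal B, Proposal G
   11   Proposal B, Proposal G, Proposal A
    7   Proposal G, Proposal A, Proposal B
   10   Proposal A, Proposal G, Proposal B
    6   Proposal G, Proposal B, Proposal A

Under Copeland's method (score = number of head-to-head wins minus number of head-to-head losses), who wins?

Proposal G

Pairwise results:
  Proposal B vs Proposal A: Proposal A wins 19–17.
  Proposal B vs Proposal G: Proposal G wins 23–13.
  Proposal A vs Proposal G: Proposal G wins 24–12.
Copeland scores (wins − losses):
  Proposal B: 0 − 2 = -2
  Proposal A: 1 − 1 = 0
  Proposal G: 2 − 0 = 2
Proposal G has the best Copeland score.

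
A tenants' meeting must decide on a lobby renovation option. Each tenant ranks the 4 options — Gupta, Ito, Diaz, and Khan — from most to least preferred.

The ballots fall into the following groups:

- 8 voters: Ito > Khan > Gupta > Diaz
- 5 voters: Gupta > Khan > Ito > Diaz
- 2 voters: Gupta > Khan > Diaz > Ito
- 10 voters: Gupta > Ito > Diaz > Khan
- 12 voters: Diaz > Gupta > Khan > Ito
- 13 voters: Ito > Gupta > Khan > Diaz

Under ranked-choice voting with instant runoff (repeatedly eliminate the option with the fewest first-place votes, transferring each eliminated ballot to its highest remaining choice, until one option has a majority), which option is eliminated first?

Round 1: Ito 21, Gupta 17, Diaz 12, Khan 0. Khan has the fewest and is eliminated.
Round 2: Ito 21, Gupta 17, Diaz 12. Diaz has the fewest and is eliminated.
Round 3: Gupta 29, Ito 21. Gupta has a majority.

Khan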